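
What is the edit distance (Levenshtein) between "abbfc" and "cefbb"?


Computing edit distance: "abbfc" -> "cefbb"
DP table:
           c    e    f    b    b
      0    1    2    3    4    5
  a   1    1    2    3    4    5
  b   2    2    2    3    3    4
  b   3    3    3    3    3    3
  f   4    4    4    3    4    4
  c   5    4    5    4    4    5
Edit distance = dp[5][5] = 5

5


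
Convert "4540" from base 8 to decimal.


Input: "4540" in base 8
Positional expansion:
  Digit '4' (value 4) x 8^3 = 2048
  Digit '5' (value 5) x 8^2 = 320
  Digit '4' (value 4) x 8^1 = 32
  Digit '0' (value 0) x 8^0 = 0
Sum = 2400

2400


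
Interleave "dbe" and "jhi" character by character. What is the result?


Interleaving "dbe" and "jhi":
  Position 0: 'd' from first, 'j' from second => "dj"
  Position 1: 'b' from first, 'h' from second => "bh"
  Position 2: 'e' from first, 'i' from second => "ei"
Result: djbhei

djbhei


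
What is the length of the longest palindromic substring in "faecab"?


Input: "faecab"
Checking substrings for palindromes:
  No multi-char palindromic substrings found
Longest palindromic substring: "f" with length 1

1


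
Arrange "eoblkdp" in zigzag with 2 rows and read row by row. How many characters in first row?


Zigzag "eoblkdp" into 2 rows:
Placing characters:
  'e' => row 0
  'o' => row 1
  'b' => row 0
  'l' => row 1
  'k' => row 0
  'd' => row 1
  'p' => row 0
Rows:
  Row 0: "ebkp"
  Row 1: "old"
First row length: 4

4


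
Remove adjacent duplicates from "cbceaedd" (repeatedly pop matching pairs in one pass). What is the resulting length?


Input: cbceaedd
Stack-based adjacent duplicate removal:
  Read 'c': push. Stack: c
  Read 'b': push. Stack: cb
  Read 'c': push. Stack: cbc
  Read 'e': push. Stack: cbce
  Read 'a': push. Stack: cbcea
  Read 'e': push. Stack: cbceae
  Read 'd': push. Stack: cbceaed
  Read 'd': matches stack top 'd' => pop. Stack: cbceae
Final stack: "cbceae" (length 6)

6


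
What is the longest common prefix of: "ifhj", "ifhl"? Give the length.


Words: ifhj, ifhl
  Position 0: all 'i' => match
  Position 1: all 'f' => match
  Position 2: all 'h' => match
  Position 3: ('j', 'l') => mismatch, stop
LCP = "ifh" (length 3)

3


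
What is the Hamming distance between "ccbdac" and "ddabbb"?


Comparing "ccbdac" and "ddabbb" position by position:
  Position 0: 'c' vs 'd' => differ
  Position 1: 'c' vs 'd' => differ
  Position 2: 'b' vs 'a' => differ
  Position 3: 'd' vs 'b' => differ
  Position 4: 'a' vs 'b' => differ
  Position 5: 'c' vs 'b' => differ
Total differences (Hamming distance): 6

6


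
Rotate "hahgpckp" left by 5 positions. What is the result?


Input: "hahgpckp", rotate left by 5
First 5 characters: "hahgp"
Remaining characters: "ckp"
Concatenate remaining + first: "ckp" + "hahgp" = "ckphahgp"

ckphahgp


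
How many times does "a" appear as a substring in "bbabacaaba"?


Searching for "a" in "bbabacaaba"
Scanning each position:
  Position 0: "b" => no
  Position 1: "b" => no
  Position 2: "a" => MATCH
  Position 3: "b" => no
  Position 4: "a" => MATCH
  Position 5: "c" => no
  Position 6: "a" => MATCH
  Position 7: "a" => MATCH
  Position 8: "b" => no
  Position 9: "a" => MATCH
Total occurrences: 5

5


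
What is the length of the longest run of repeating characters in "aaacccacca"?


Input: "aaacccacca"
Scanning for longest run:
  Position 1 ('a'): continues run of 'a', length=2
  Position 2 ('a'): continues run of 'a', length=3
  Position 3 ('c'): new char, reset run to 1
  Position 4 ('c'): continues run of 'c', length=2
  Position 5 ('c'): continues run of 'c', length=3
  Position 6 ('a'): new char, reset run to 1
  Position 7 ('c'): new char, reset run to 1
  Position 8 ('c'): continues run of 'c', length=2
  Position 9 ('a'): new char, reset run to 1
Longest run: 'a' with length 3

3


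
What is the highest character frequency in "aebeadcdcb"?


Input: aebeadcdcb
Character counts:
  'a': 2
  'b': 2
  'c': 2
  'd': 2
  'e': 2
Maximum frequency: 2

2


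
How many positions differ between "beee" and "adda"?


Comparing "beee" and "adda" position by position:
  Position 0: 'b' vs 'a' => DIFFER
  Position 1: 'e' vs 'd' => DIFFER
  Position 2: 'e' vs 'd' => DIFFER
  Position 3: 'e' vs 'a' => DIFFER
Positions that differ: 4

4


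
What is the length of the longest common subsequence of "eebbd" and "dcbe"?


LCS of "eebbd" and "dcbe"
DP table:
           d    c    b    e
      0    0    0    0    0
  e   0    0    0    0    1
  e   0    0    0    0    1
  b   0    0    0    1    1
  b   0    0    0    1    1
  d   0    1    1    1    1
LCS length = dp[5][4] = 1

1


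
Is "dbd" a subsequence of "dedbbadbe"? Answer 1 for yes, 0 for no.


Check if "dbd" is a subsequence of "dedbbadbe"
Greedy scan:
  Position 0 ('d'): matches sub[0] = 'd'
  Position 1 ('e'): no match needed
  Position 2 ('d'): no match needed
  Position 3 ('b'): matches sub[1] = 'b'
  Position 4 ('b'): no match needed
  Position 5 ('a'): no match needed
  Position 6 ('d'): matches sub[2] = 'd'
  Position 7 ('b'): no match needed
  Position 8 ('e'): no match needed
All 3 characters matched => is a subsequence

1


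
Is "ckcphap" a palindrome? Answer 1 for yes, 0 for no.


Input: ckcphap
Reversed: pahpckc
  Compare pos 0 ('c') with pos 6 ('p'): MISMATCH
  Compare pos 1 ('k') with pos 5 ('a'): MISMATCH
  Compare pos 2 ('c') with pos 4 ('h'): MISMATCH
Result: not a palindrome

0


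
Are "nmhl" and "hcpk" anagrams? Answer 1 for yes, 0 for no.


Strings: "nmhl", "hcpk"
Sorted first:  hlmn
Sorted second: chkp
Differ at position 0: 'h' vs 'c' => not anagrams

0


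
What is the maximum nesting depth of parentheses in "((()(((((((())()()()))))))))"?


Input: "((()(((((((())()()()))))))))"
Tracking depth:
  Position 0 '(': depth becomes 1
  Position 1 '(': depth becomes 2
  Position 2 '(': depth becomes 3
  Position 3 ')': depth becomes 2
  Position 4 '(': depth becomes 3
  Position 5 '(': depth becomes 4
  Position 6 '(': depth becomes 5
  Position 7 '(': depth becomes 6
  Position 8 '(': depth becomes 7
  Position 9 '(': depth becomes 8
  Position 10 '(': depth becomes 9
  Position 11 '(': depth becomes 10
  Position 12 ')': depth becomes 9
  Position 13 ')': depth becomes 8
  Position 14 '(': depth becomes 9
  Position 15 ')': depth becomes 8
  Position 16 '(': depth becomes 9
  Position 17 ')': depth becomes 8
  Position 18 '(': depth becomes 9
  Position 19 ')': depth becomes 8
  Position 20 ')': depth becomes 7
  Position 21 ')': depth becomes 6
  Position 22 ')': depth becomes 5
  Position 23 ')': depth becomes 4
  Position 24 ')': depth becomes 3
  Position 25 ')': depth becomes 2
  Position 26 ')': depth becomes 1
  Position 27 ')': depth becomes 0
Maximum depth reached: 10

10


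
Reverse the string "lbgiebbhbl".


Input: lbgiebbhbl
Reading characters right to left:
  Position 9: 'l'
  Position 8: 'b'
  Position 7: 'h'
  Position 6: 'b'
  Position 5: 'b'
  Position 4: 'e'
  Position 3: 'i'
  Position 2: 'g'
  Position 1: 'b'
  Position 0: 'l'
Reversed: lbhbbeigbl

lbhbbeigbl


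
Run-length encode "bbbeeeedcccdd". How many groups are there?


Input: bbbeeeedcccdd
Scanning for consecutive runs:
  Group 1: 'b' x 3 (positions 0-2)
  Group 2: 'e' x 4 (positions 3-6)
  Group 3: 'd' x 1 (positions 7-7)
  Group 4: 'c' x 3 (positions 8-10)
  Group 5: 'd' x 2 (positions 11-12)
Total groups: 5

5


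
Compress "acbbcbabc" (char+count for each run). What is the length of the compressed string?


Input: acbbcbabc
Runs:
  'a' x 1 => "a1"
  'c' x 1 => "c1"
  'b' x 2 => "b2"
  'c' x 1 => "c1"
  'b' x 1 => "b1"
  'a' x 1 => "a1"
  'b' x 1 => "b1"
  'c' x 1 => "c1"
Compressed: "a1c1b2c1b1a1b1c1"
Compressed length: 16

16


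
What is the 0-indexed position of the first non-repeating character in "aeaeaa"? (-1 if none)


Input: aeaeaa
Character frequencies:
  'a': 4
  'e': 2
Scanning left to right for freq == 1:
  Position 0 ('a'): freq=4, skip
  Position 1 ('e'): freq=2, skip
  Position 2 ('a'): freq=4, skip
  Position 3 ('e'): freq=2, skip
  Position 4 ('a'): freq=4, skip
  Position 5 ('a'): freq=4, skip
  No unique character found => answer = -1

-1


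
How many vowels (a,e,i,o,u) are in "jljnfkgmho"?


Input: jljnfkgmho
Checking each character:
  'j' at position 0: consonant
  'l' at position 1: consonant
  'j' at position 2: consonant
  'n' at position 3: consonant
  'f' at position 4: consonant
  'k' at position 5: consonant
  'g' at position 6: consonant
  'm' at position 7: consonant
  'h' at position 8: consonant
  'o' at position 9: vowel (running total: 1)
Total vowels: 1

1


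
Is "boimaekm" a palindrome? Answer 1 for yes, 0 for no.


Input: boimaekm
Reversed: mkeamiob
  Compare pos 0 ('b') with pos 7 ('m'): MISMATCH
  Compare pos 1 ('o') with pos 6 ('k'): MISMATCH
  Compare pos 2 ('i') with pos 5 ('e'): MISMATCH
  Compare pos 3 ('m') with pos 4 ('a'): MISMATCH
Result: not a palindrome

0


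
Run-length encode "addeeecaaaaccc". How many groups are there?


Input: addeeecaaaaccc
Scanning for consecutive runs:
  Group 1: 'a' x 1 (positions 0-0)
  Group 2: 'd' x 2 (positions 1-2)
  Group 3: 'e' x 3 (positions 3-5)
  Group 4: 'c' x 1 (positions 6-6)
  Group 5: 'a' x 4 (positions 7-10)
  Group 6: 'c' x 3 (positions 11-13)
Total groups: 6

6


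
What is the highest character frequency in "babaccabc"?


Input: babaccabc
Character counts:
  'a': 3
  'b': 3
  'c': 3
Maximum frequency: 3

3


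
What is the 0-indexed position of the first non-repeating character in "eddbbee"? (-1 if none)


Input: eddbbee
Character frequencies:
  'b': 2
  'd': 2
  'e': 3
Scanning left to right for freq == 1:
  Position 0 ('e'): freq=3, skip
  Position 1 ('d'): freq=2, skip
  Position 2 ('d'): freq=2, skip
  Position 3 ('b'): freq=2, skip
  Position 4 ('b'): freq=2, skip
  Position 5 ('e'): freq=3, skip
  Position 6 ('e'): freq=3, skip
  No unique character found => answer = -1

-1


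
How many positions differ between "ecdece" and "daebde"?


Comparing "ecdece" and "daebde" position by position:
  Position 0: 'e' vs 'd' => DIFFER
  Position 1: 'c' vs 'a' => DIFFER
  Position 2: 'd' vs 'e' => DIFFER
  Position 3: 'e' vs 'b' => DIFFER
  Position 4: 'c' vs 'd' => DIFFER
  Position 5: 'e' vs 'e' => same
Positions that differ: 5

5


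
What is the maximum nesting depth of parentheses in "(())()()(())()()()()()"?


Input: "(())()()(())()()()()()"
Tracking depth:
  Position 0 '(': depth becomes 1
  Position 1 '(': depth becomes 2
  Position 2 ')': depth becomes 1
  Position 3 ')': depth becomes 0
  Position 4 '(': depth becomes 1
  Position 5 ')': depth becomes 0
  Position 6 '(': depth becomes 1
  Position 7 ')': depth becomes 0
  Position 8 '(': depth becomes 1
  Position 9 '(': depth becomes 2
  Position 10 ')': depth becomes 1
  Position 11 ')': depth becomes 0
  Position 12 '(': depth becomes 1
  Position 13 ')': depth becomes 0
  Position 14 '(': depth becomes 1
  Position 15 ')': depth becomes 0
  Position 16 '(': depth becomes 1
  Position 17 ')': depth becomes 0
  Position 18 '(': depth becomes 1
  Position 19 ')': depth becomes 0
  Position 20 '(': depth becomes 1
  Position 21 ')': depth becomes 0
Maximum depth reached: 2

2


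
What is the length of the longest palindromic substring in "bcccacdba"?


Input: "bcccacdba"
Checking substrings for palindromes:
  [1:4] "ccc" (len 3) => palindrome
  [3:6] "cac" (len 3) => palindrome
  [1:3] "cc" (len 2) => palindrome
  [2:4] "cc" (len 2) => palindrome
Longest palindromic substring: "ccc" with length 3

3


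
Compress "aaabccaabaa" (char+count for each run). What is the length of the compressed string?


Input: aaabccaabaa
Runs:
  'a' x 3 => "a3"
  'b' x 1 => "b1"
  'c' x 2 => "c2"
  'a' x 2 => "a2"
  'b' x 1 => "b1"
  'a' x 2 => "a2"
Compressed: "a3b1c2a2b1a2"
Compressed length: 12

12


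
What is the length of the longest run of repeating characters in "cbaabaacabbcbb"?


Input: "cbaabaacabbcbb"
Scanning for longest run:
  Position 1 ('b'): new char, reset run to 1
  Position 2 ('a'): new char, reset run to 1
  Position 3 ('a'): continues run of 'a', length=2
  Position 4 ('b'): new char, reset run to 1
  Position 5 ('a'): new char, reset run to 1
  Position 6 ('a'): continues run of 'a', length=2
  Position 7 ('c'): new char, reset run to 1
  Position 8 ('a'): new char, reset run to 1
  Position 9 ('b'): new char, reset run to 1
  Position 10 ('b'): continues run of 'b', length=2
  Position 11 ('c'): new char, reset run to 1
  Position 12 ('b'): new char, reset run to 1
  Position 13 ('b'): continues run of 'b', length=2
Longest run: 'a' with length 2

2


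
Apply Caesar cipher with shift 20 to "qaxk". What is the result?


Caesar cipher: shift "qaxk" by 20
  'q' (pos 16) + 20 = pos 10 = 'k'
  'a' (pos 0) + 20 = pos 20 = 'u'
  'x' (pos 23) + 20 = pos 17 = 'r'
  'k' (pos 10) + 20 = pos 4 = 'e'
Result: kure

kure


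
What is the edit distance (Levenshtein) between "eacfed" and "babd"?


Computing edit distance: "eacfed" -> "babd"
DP table:
           b    a    b    d
      0    1    2    3    4
  e   1    1    2    3    4
  a   2    2    1    2    3
  c   3    3    2    2    3
  f   4    4    3    3    3
  e   5    5    4    4    4
  d   6    6    5    5    4
Edit distance = dp[6][4] = 4

4


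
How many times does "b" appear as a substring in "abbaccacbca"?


Searching for "b" in "abbaccacbca"
Scanning each position:
  Position 0: "a" => no
  Position 1: "b" => MATCH
  Position 2: "b" => MATCH
  Position 3: "a" => no
  Position 4: "c" => no
  Position 5: "c" => no
  Position 6: "a" => no
  Position 7: "c" => no
  Position 8: "b" => MATCH
  Position 9: "c" => no
  Position 10: "a" => no
Total occurrences: 3

3


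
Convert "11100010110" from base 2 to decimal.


Input: "11100010110" in base 2
Positional expansion:
  Digit '1' (value 1) x 2^10 = 1024
  Digit '1' (value 1) x 2^9 = 512
  Digit '1' (value 1) x 2^8 = 256
  Digit '0' (value 0) x 2^7 = 0
  Digit '0' (value 0) x 2^6 = 0
  Digit '0' (value 0) x 2^5 = 0
  Digit '1' (value 1) x 2^4 = 16
  Digit '0' (value 0) x 2^3 = 0
  Digit '1' (value 1) x 2^2 = 4
  Digit '1' (value 1) x 2^1 = 2
  Digit '0' (value 0) x 2^0 = 0
Sum = 1814

1814


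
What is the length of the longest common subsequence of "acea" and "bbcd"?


LCS of "acea" and "bbcd"
DP table:
           b    b    c    d
      0    0    0    0    0
  a   0    0    0    0    0
  c   0    0    0    1    1
  e   0    0    0    1    1
  a   0    0    0    1    1
LCS length = dp[4][4] = 1

1


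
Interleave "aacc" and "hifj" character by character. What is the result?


Interleaving "aacc" and "hifj":
  Position 0: 'a' from first, 'h' from second => "ah"
  Position 1: 'a' from first, 'i' from second => "ai"
  Position 2: 'c' from first, 'f' from second => "cf"
  Position 3: 'c' from first, 'j' from second => "cj"
Result: ahaicfcj

ahaicfcj


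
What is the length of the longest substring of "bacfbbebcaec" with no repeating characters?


Input: "bacfbbebcaec"
Sliding window (track last position of each char):
  Position 0 ('b'): window [0,0] length 1 -- new best
  Position 1 ('a'): window [0,1] length 2 -- new best
  Position 2 ('c'): window [0,2] length 3 -- new best
  Position 3 ('f'): window [0,3] length 4 -- new best
  Position 4 ('b'): repeat (last at 0), move window start to 1
  Position 4 ('b'): window [1,4] length 4
  Position 5 ('b'): repeat (last at 4), move window start to 5
  Position 5 ('b'): window [5,5] length 1
  Position 6 ('e'): window [5,6] length 2
  Position 7 ('b'): repeat (last at 5), move window start to 6
  Position 7 ('b'): window [6,7] length 2
  Position 8 ('c'): window [6,8] length 3
  Position 9 ('a'): window [6,9] length 4
  Position 10 ('e'): repeat (last at 6), move window start to 7
  Position 10 ('e'): window [7,10] length 4
  Position 11 ('c'): repeat (last at 8), move window start to 9
  Position 11 ('c'): window [9,11] length 3
Longest substring with no repeats: "bacf" with length 4

4


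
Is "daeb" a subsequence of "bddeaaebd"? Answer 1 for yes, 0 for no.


Check if "daeb" is a subsequence of "bddeaaebd"
Greedy scan:
  Position 0 ('b'): no match needed
  Position 1 ('d'): matches sub[0] = 'd'
  Position 2 ('d'): no match needed
  Position 3 ('e'): no match needed
  Position 4 ('a'): matches sub[1] = 'a'
  Position 5 ('a'): no match needed
  Position 6 ('e'): matches sub[2] = 'e'
  Position 7 ('b'): matches sub[3] = 'b'
  Position 8 ('d'): no match needed
All 4 characters matched => is a subsequence

1


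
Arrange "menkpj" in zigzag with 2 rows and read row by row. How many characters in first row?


Zigzag "menkpj" into 2 rows:
Placing characters:
  'm' => row 0
  'e' => row 1
  'n' => row 0
  'k' => row 1
  'p' => row 0
  'j' => row 1
Rows:
  Row 0: "mnp"
  Row 1: "ekj"
First row length: 3

3


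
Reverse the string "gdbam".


Input: gdbam
Reading characters right to left:
  Position 4: 'm'
  Position 3: 'a'
  Position 2: 'b'
  Position 1: 'd'
  Position 0: 'g'
Reversed: mabdg

mabdg


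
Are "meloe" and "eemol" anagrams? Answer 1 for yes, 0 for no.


Strings: "meloe", "eemol"
Sorted first:  eelmo
Sorted second: eelmo
Sorted forms match => anagrams

1


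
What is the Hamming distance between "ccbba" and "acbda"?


Comparing "ccbba" and "acbda" position by position:
  Position 0: 'c' vs 'a' => differ
  Position 1: 'c' vs 'c' => same
  Position 2: 'b' vs 'b' => same
  Position 3: 'b' vs 'd' => differ
  Position 4: 'a' vs 'a' => same
Total differences (Hamming distance): 2

2


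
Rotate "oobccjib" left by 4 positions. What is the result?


Input: "oobccjib", rotate left by 4
First 4 characters: "oobc"
Remaining characters: "cjib"
Concatenate remaining + first: "cjib" + "oobc" = "cjiboobc"

cjiboobc


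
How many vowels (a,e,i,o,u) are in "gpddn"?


Input: gpddn
Checking each character:
  'g' at position 0: consonant
  'p' at position 1: consonant
  'd' at position 2: consonant
  'd' at position 3: consonant
  'n' at position 4: consonant
Total vowels: 0

0


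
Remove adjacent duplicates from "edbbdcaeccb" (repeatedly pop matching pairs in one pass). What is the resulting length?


Input: edbbdcaeccb
Stack-based adjacent duplicate removal:
  Read 'e': push. Stack: e
  Read 'd': push. Stack: ed
  Read 'b': push. Stack: edb
  Read 'b': matches stack top 'b' => pop. Stack: ed
  Read 'd': matches stack top 'd' => pop. Stack: e
  Read 'c': push. Stack: ec
  Read 'a': push. Stack: eca
  Read 'e': push. Stack: ecae
  Read 'c': push. Stack: ecaec
  Read 'c': matches stack top 'c' => pop. Stack: ecae
  Read 'b': push. Stack: ecaeb
Final stack: "ecaeb" (length 5)

5


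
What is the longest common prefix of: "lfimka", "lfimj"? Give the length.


Words: lfimka, lfimj
  Position 0: all 'l' => match
  Position 1: all 'f' => match
  Position 2: all 'i' => match
  Position 3: all 'm' => match
  Position 4: ('k', 'j') => mismatch, stop
LCP = "lfim" (length 4)

4


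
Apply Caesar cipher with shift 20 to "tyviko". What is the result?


Caesar cipher: shift "tyviko" by 20
  't' (pos 19) + 20 = pos 13 = 'n'
  'y' (pos 24) + 20 = pos 18 = 's'
  'v' (pos 21) + 20 = pos 15 = 'p'
  'i' (pos 8) + 20 = pos 2 = 'c'
  'k' (pos 10) + 20 = pos 4 = 'e'
  'o' (pos 14) + 20 = pos 8 = 'i'
Result: nspcei

nspcei


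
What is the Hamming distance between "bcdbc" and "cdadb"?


Comparing "bcdbc" and "cdadb" position by position:
  Position 0: 'b' vs 'c' => differ
  Position 1: 'c' vs 'd' => differ
  Position 2: 'd' vs 'a' => differ
  Position 3: 'b' vs 'd' => differ
  Position 4: 'c' vs 'b' => differ
Total differences (Hamming distance): 5

5


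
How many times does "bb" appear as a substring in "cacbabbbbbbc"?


Searching for "bb" in "cacbabbbbbbc"
Scanning each position:
  Position 0: "ca" => no
  Position 1: "ac" => no
  Position 2: "cb" => no
  Position 3: "ba" => no
  Position 4: "ab" => no
  Position 5: "bb" => MATCH
  Position 6: "bb" => MATCH
  Position 7: "bb" => MATCH
  Position 8: "bb" => MATCH
  Position 9: "bb" => MATCH
  Position 10: "bc" => no
Total occurrences: 5

5


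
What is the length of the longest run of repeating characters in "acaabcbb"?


Input: "acaabcbb"
Scanning for longest run:
  Position 1 ('c'): new char, reset run to 1
  Position 2 ('a'): new char, reset run to 1
  Position 3 ('a'): continues run of 'a', length=2
  Position 4 ('b'): new char, reset run to 1
  Position 5 ('c'): new char, reset run to 1
  Position 6 ('b'): new char, reset run to 1
  Position 7 ('b'): continues run of 'b', length=2
Longest run: 'a' with length 2

2


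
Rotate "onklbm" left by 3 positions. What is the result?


Input: "onklbm", rotate left by 3
First 3 characters: "onk"
Remaining characters: "lbm"
Concatenate remaining + first: "lbm" + "onk" = "lbmonk"

lbmonk


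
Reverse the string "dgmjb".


Input: dgmjb
Reading characters right to left:
  Position 4: 'b'
  Position 3: 'j'
  Position 2: 'm'
  Position 1: 'g'
  Position 0: 'd'
Reversed: bjmgd

bjmgd


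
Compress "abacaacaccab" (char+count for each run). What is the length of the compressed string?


Input: abacaacaccab
Runs:
  'a' x 1 => "a1"
  'b' x 1 => "b1"
  'a' x 1 => "a1"
  'c' x 1 => "c1"
  'a' x 2 => "a2"
  'c' x 1 => "c1"
  'a' x 1 => "a1"
  'c' x 2 => "c2"
  'a' x 1 => "a1"
  'b' x 1 => "b1"
Compressed: "a1b1a1c1a2c1a1c2a1b1"
Compressed length: 20

20


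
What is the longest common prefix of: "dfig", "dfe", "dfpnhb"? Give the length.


Words: dfig, dfe, dfpnhb
  Position 0: all 'd' => match
  Position 1: all 'f' => match
  Position 2: ('i', 'e', 'p') => mismatch, stop
LCP = "df" (length 2)

2


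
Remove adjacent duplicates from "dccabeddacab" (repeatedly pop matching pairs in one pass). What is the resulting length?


Input: dccabeddacab
Stack-based adjacent duplicate removal:
  Read 'd': push. Stack: d
  Read 'c': push. Stack: dc
  Read 'c': matches stack top 'c' => pop. Stack: d
  Read 'a': push. Stack: da
  Read 'b': push. Stack: dab
  Read 'e': push. Stack: dabe
  Read 'd': push. Stack: dabed
  Read 'd': matches stack top 'd' => pop. Stack: dabe
  Read 'a': push. Stack: dabea
  Read 'c': push. Stack: dabeac
  Read 'a': push. Stack: dabeaca
  Read 'b': push. Stack: dabeacab
Final stack: "dabeacab" (length 8)

8


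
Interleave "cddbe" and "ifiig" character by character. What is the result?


Interleaving "cddbe" and "ifiig":
  Position 0: 'c' from first, 'i' from second => "ci"
  Position 1: 'd' from first, 'f' from second => "df"
  Position 2: 'd' from first, 'i' from second => "di"
  Position 3: 'b' from first, 'i' from second => "bi"
  Position 4: 'e' from first, 'g' from second => "eg"
Result: cidfdibieg

cidfdibieg


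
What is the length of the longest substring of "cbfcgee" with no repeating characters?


Input: "cbfcgee"
Sliding window (track last position of each char):
  Position 0 ('c'): window [0,0] length 1 -- new best
  Position 1 ('b'): window [0,1] length 2 -- new best
  Position 2 ('f'): window [0,2] length 3 -- new best
  Position 3 ('c'): repeat (last at 0), move window start to 1
  Position 3 ('c'): window [1,3] length 3
  Position 4 ('g'): window [1,4] length 4 -- new best
  Position 5 ('e'): window [1,5] length 5 -- new best
  Position 6 ('e'): repeat (last at 5), move window start to 6
  Position 6 ('e'): window [6,6] length 1
Longest substring with no repeats: "bfcge" with length 5

5


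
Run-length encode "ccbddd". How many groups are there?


Input: ccbddd
Scanning for consecutive runs:
  Group 1: 'c' x 2 (positions 0-1)
  Group 2: 'b' x 1 (positions 2-2)
  Group 3: 'd' x 3 (positions 3-5)
Total groups: 3

3


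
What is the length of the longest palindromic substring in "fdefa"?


Input: "fdefa"
Checking substrings for palindromes:
  No multi-char palindromic substrings found
Longest palindromic substring: "f" with length 1

1


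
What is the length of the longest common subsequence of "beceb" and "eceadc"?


LCS of "beceb" and "eceadc"
DP table:
           e    c    e    a    d    c
      0    0    0    0    0    0    0
  b   0    0    0    0    0    0    0
  e   0    1    1    1    1    1    1
  c   0    1    2    2    2    2    2
  e   0    1    2    3    3    3    3
  b   0    1    2    3    3    3    3
LCS length = dp[5][6] = 3

3


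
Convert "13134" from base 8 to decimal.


Input: "13134" in base 8
Positional expansion:
  Digit '1' (value 1) x 8^4 = 4096
  Digit '3' (value 3) x 8^3 = 1536
  Digit '1' (value 1) x 8^2 = 64
  Digit '3' (value 3) x 8^1 = 24
  Digit '4' (value 4) x 8^0 = 4
Sum = 5724

5724


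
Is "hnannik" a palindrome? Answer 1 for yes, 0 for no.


Input: hnannik
Reversed: kinnanh
  Compare pos 0 ('h') with pos 6 ('k'): MISMATCH
  Compare pos 1 ('n') with pos 5 ('i'): MISMATCH
  Compare pos 2 ('a') with pos 4 ('n'): MISMATCH
Result: not a palindrome

0


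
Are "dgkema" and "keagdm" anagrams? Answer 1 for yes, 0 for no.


Strings: "dgkema", "keagdm"
Sorted first:  adegkm
Sorted second: adegkm
Sorted forms match => anagrams

1


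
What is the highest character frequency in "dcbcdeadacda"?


Input: dcbcdeadacda
Character counts:
  'a': 3
  'b': 1
  'c': 3
  'd': 4
  'e': 1
Maximum frequency: 4

4


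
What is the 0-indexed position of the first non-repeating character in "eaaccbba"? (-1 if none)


Input: eaaccbba
Character frequencies:
  'a': 3
  'b': 2
  'c': 2
  'e': 1
Scanning left to right for freq == 1:
  Position 0 ('e'): unique! => answer = 0

0


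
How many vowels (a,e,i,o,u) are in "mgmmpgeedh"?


Input: mgmmpgeedh
Checking each character:
  'm' at position 0: consonant
  'g' at position 1: consonant
  'm' at position 2: consonant
  'm' at position 3: consonant
  'p' at position 4: consonant
  'g' at position 5: consonant
  'e' at position 6: vowel (running total: 1)
  'e' at position 7: vowel (running total: 2)
  'd' at position 8: consonant
  'h' at position 9: consonant
Total vowels: 2

2


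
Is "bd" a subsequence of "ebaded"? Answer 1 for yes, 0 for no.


Check if "bd" is a subsequence of "ebaded"
Greedy scan:
  Position 0 ('e'): no match needed
  Position 1 ('b'): matches sub[0] = 'b'
  Position 2 ('a'): no match needed
  Position 3 ('d'): matches sub[1] = 'd'
  Position 4 ('e'): no match needed
  Position 5 ('d'): no match needed
All 2 characters matched => is a subsequence

1


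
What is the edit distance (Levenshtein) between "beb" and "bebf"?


Computing edit distance: "beb" -> "bebf"
DP table:
           b    e    b    f
      0    1    2    3    4
  b   1    0    1    2    3
  e   2    1    0    1    2
  b   3    2    1    0    1
Edit distance = dp[3][4] = 1

1


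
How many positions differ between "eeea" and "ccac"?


Comparing "eeea" and "ccac" position by position:
  Position 0: 'e' vs 'c' => DIFFER
  Position 1: 'e' vs 'c' => DIFFER
  Position 2: 'e' vs 'a' => DIFFER
  Position 3: 'a' vs 'c' => DIFFER
Positions that differ: 4

4


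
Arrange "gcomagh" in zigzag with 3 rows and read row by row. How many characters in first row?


Zigzag "gcomagh" into 3 rows:
Placing characters:
  'g' => row 0
  'c' => row 1
  'o' => row 2
  'm' => row 1
  'a' => row 0
  'g' => row 1
  'h' => row 2
Rows:
  Row 0: "ga"
  Row 1: "cmg"
  Row 2: "oh"
First row length: 2

2


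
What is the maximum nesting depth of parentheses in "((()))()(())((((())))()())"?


Input: "((()))()(())((((())))()())"
Tracking depth:
  Position 0 '(': depth becomes 1
  Position 1 '(': depth becomes 2
  Position 2 '(': depth becomes 3
  Position 3 ')': depth becomes 2
  Position 4 ')': depth becomes 1
  Position 5 ')': depth becomes 0
  Position 6 '(': depth becomes 1
  Position 7 ')': depth becomes 0
  Position 8 '(': depth becomes 1
  Position 9 '(': depth becomes 2
  Position 10 ')': depth becomes 1
  Position 11 ')': depth becomes 0
  Position 12 '(': depth becomes 1
  Position 13 '(': depth becomes 2
  Position 14 '(': depth becomes 3
  Position 15 '(': depth becomes 4
  Position 16 '(': depth becomes 5
  Position 17 ')': depth becomes 4
  Position 18 ')': depth becomes 3
  Position 19 ')': depth becomes 2
  Position 20 ')': depth becomes 1
  Position 21 '(': depth becomes 2
  Position 22 ')': depth becomes 1
  Position 23 '(': depth becomes 2
  Position 24 ')': depth becomes 1
  Position 25 ')': depth becomes 0
Maximum depth reached: 5

5


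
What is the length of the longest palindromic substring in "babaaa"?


Input: "babaaa"
Checking substrings for palindromes:
  [0:3] "bab" (len 3) => palindrome
  [1:4] "aba" (len 3) => palindrome
  [3:6] "aaa" (len 3) => palindrome
  [3:5] "aa" (len 2) => palindrome
  [4:6] "aa" (len 2) => palindrome
Longest palindromic substring: "bab" with length 3

3


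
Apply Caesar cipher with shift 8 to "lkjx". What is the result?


Caesar cipher: shift "lkjx" by 8
  'l' (pos 11) + 8 = pos 19 = 't'
  'k' (pos 10) + 8 = pos 18 = 's'
  'j' (pos 9) + 8 = pos 17 = 'r'
  'x' (pos 23) + 8 = pos 5 = 'f'
Result: tsrf

tsrf


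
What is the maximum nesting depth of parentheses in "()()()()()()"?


Input: "()()()()()()"
Tracking depth:
  Position 0 '(': depth becomes 1
  Position 1 ')': depth becomes 0
  Position 2 '(': depth becomes 1
  Position 3 ')': depth becomes 0
  Position 4 '(': depth becomes 1
  Position 5 ')': depth becomes 0
  Position 6 '(': depth becomes 1
  Position 7 ')': depth becomes 0
  Position 8 '(': depth becomes 1
  Position 9 ')': depth becomes 0
  Position 10 '(': depth becomes 1
  Position 11 ')': depth becomes 0
Maximum depth reached: 1

1


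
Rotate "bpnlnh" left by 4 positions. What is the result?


Input: "bpnlnh", rotate left by 4
First 4 characters: "bpnl"
Remaining characters: "nh"
Concatenate remaining + first: "nh" + "bpnl" = "nhbpnl"

nhbpnl


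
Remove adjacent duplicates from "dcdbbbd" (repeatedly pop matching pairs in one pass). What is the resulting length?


Input: dcdbbbd
Stack-based adjacent duplicate removal:
  Read 'd': push. Stack: d
  Read 'c': push. Stack: dc
  Read 'd': push. Stack: dcd
  Read 'b': push. Stack: dcdb
  Read 'b': matches stack top 'b' => pop. Stack: dcd
  Read 'b': push. Stack: dcdb
  Read 'd': push. Stack: dcdbd
Final stack: "dcdbd" (length 5)

5


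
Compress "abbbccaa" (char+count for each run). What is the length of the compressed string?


Input: abbbccaa
Runs:
  'a' x 1 => "a1"
  'b' x 3 => "b3"
  'c' x 2 => "c2"
  'a' x 2 => "a2"
Compressed: "a1b3c2a2"
Compressed length: 8

8


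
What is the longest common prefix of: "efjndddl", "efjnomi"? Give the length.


Words: efjndddl, efjnomi
  Position 0: all 'e' => match
  Position 1: all 'f' => match
  Position 2: all 'j' => match
  Position 3: all 'n' => match
  Position 4: ('d', 'o') => mismatch, stop
LCP = "efjn" (length 4)

4


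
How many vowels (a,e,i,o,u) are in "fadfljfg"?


Input: fadfljfg
Checking each character:
  'f' at position 0: consonant
  'a' at position 1: vowel (running total: 1)
  'd' at position 2: consonant
  'f' at position 3: consonant
  'l' at position 4: consonant
  'j' at position 5: consonant
  'f' at position 6: consonant
  'g' at position 7: consonant
Total vowels: 1

1


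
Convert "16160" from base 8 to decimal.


Input: "16160" in base 8
Positional expansion:
  Digit '1' (value 1) x 8^4 = 4096
  Digit '6' (value 6) x 8^3 = 3072
  Digit '1' (value 1) x 8^2 = 64
  Digit '6' (value 6) x 8^1 = 48
  Digit '0' (value 0) x 8^0 = 0
Sum = 7280

7280


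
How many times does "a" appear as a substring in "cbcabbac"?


Searching for "a" in "cbcabbac"
Scanning each position:
  Position 0: "c" => no
  Position 1: "b" => no
  Position 2: "c" => no
  Position 3: "a" => MATCH
  Position 4: "b" => no
  Position 5: "b" => no
  Position 6: "a" => MATCH
  Position 7: "c" => no
Total occurrences: 2

2


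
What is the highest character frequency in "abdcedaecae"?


Input: abdcedaecae
Character counts:
  'a': 3
  'b': 1
  'c': 2
  'd': 2
  'e': 3
Maximum frequency: 3

3


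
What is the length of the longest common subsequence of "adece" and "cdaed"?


LCS of "adece" and "cdaed"
DP table:
           c    d    a    e    d
      0    0    0    0    0    0
  a   0    0    0    1    1    1
  d   0    0    1    1    1    2
  e   0    0    1    1    2    2
  c   0    1    1    1    2    2
  e   0    1    1    1    2    2
LCS length = dp[5][5] = 2

2


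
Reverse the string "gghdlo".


Input: gghdlo
Reading characters right to left:
  Position 5: 'o'
  Position 4: 'l'
  Position 3: 'd'
  Position 2: 'h'
  Position 1: 'g'
  Position 0: 'g'
Reversed: oldhgg

oldhgg


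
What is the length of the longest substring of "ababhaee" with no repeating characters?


Input: "ababhaee"
Sliding window (track last position of each char):
  Position 0 ('a'): window [0,0] length 1 -- new best
  Position 1 ('b'): window [0,1] length 2 -- new best
  Position 2 ('a'): repeat (last at 0), move window start to 1
  Position 2 ('a'): window [1,2] length 2
  Position 3 ('b'): repeat (last at 1), move window start to 2
  Position 3 ('b'): window [2,3] length 2
  Position 4 ('h'): window [2,4] length 3 -- new best
  Position 5 ('a'): repeat (last at 2), move window start to 3
  Position 5 ('a'): window [3,5] length 3
  Position 6 ('e'): window [3,6] length 4 -- new best
  Position 7 ('e'): repeat (last at 6), move window start to 7
  Position 7 ('e'): window [7,7] length 1
Longest substring with no repeats: "bhae" with length 4

4


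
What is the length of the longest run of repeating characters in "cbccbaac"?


Input: "cbccbaac"
Scanning for longest run:
  Position 1 ('b'): new char, reset run to 1
  Position 2 ('c'): new char, reset run to 1
  Position 3 ('c'): continues run of 'c', length=2
  Position 4 ('b'): new char, reset run to 1
  Position 5 ('a'): new char, reset run to 1
  Position 6 ('a'): continues run of 'a', length=2
  Position 7 ('c'): new char, reset run to 1
Longest run: 'c' with length 2

2


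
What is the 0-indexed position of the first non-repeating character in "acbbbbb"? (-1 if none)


Input: acbbbbb
Character frequencies:
  'a': 1
  'b': 5
  'c': 1
Scanning left to right for freq == 1:
  Position 0 ('a'): unique! => answer = 0

0


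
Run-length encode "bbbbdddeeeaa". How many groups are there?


Input: bbbbdddeeeaa
Scanning for consecutive runs:
  Group 1: 'b' x 4 (positions 0-3)
  Group 2: 'd' x 3 (positions 4-6)
  Group 3: 'e' x 3 (positions 7-9)
  Group 4: 'a' x 2 (positions 10-11)
Total groups: 4

4


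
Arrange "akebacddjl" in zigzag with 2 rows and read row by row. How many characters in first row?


Zigzag "akebacddjl" into 2 rows:
Placing characters:
  'a' => row 0
  'k' => row 1
  'e' => row 0
  'b' => row 1
  'a' => row 0
  'c' => row 1
  'd' => row 0
  'd' => row 1
  'j' => row 0
  'l' => row 1
Rows:
  Row 0: "aeadj"
  Row 1: "kbcdl"
First row length: 5

5


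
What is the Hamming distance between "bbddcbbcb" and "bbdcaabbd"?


Comparing "bbddcbbcb" and "bbdcaabbd" position by position:
  Position 0: 'b' vs 'b' => same
  Position 1: 'b' vs 'b' => same
  Position 2: 'd' vs 'd' => same
  Position 3: 'd' vs 'c' => differ
  Position 4: 'c' vs 'a' => differ
  Position 5: 'b' vs 'a' => differ
  Position 6: 'b' vs 'b' => same
  Position 7: 'c' vs 'b' => differ
  Position 8: 'b' vs 'd' => differ
Total differences (Hamming distance): 5

5


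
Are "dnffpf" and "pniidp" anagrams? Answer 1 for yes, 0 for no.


Strings: "dnffpf", "pniidp"
Sorted first:  dfffnp
Sorted second: diinpp
Differ at position 1: 'f' vs 'i' => not anagrams

0


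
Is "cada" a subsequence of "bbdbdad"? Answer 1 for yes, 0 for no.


Check if "cada" is a subsequence of "bbdbdad"
Greedy scan:
  Position 0 ('b'): no match needed
  Position 1 ('b'): no match needed
  Position 2 ('d'): no match needed
  Position 3 ('b'): no match needed
  Position 4 ('d'): no match needed
  Position 5 ('a'): no match needed
  Position 6 ('d'): no match needed
Only matched 0/4 characters => not a subsequence

0


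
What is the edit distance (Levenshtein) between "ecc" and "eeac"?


Computing edit distance: "ecc" -> "eeac"
DP table:
           e    e    a    c
      0    1    2    3    4
  e   1    0    1    2    3
  c   2    1    1    2    2
  c   3    2    2    2    2
Edit distance = dp[3][4] = 2

2


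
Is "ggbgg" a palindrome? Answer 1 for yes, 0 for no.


Input: ggbgg
Reversed: ggbgg
  Compare pos 0 ('g') with pos 4 ('g'): match
  Compare pos 1 ('g') with pos 3 ('g'): match
Result: palindrome

1


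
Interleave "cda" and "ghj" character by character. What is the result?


Interleaving "cda" and "ghj":
  Position 0: 'c' from first, 'g' from second => "cg"
  Position 1: 'd' from first, 'h' from second => "dh"
  Position 2: 'a' from first, 'j' from second => "aj"
Result: cgdhaj

cgdhaj


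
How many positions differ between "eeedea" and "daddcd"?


Comparing "eeedea" and "daddcd" position by position:
  Position 0: 'e' vs 'd' => DIFFER
  Position 1: 'e' vs 'a' => DIFFER
  Position 2: 'e' vs 'd' => DIFFER
  Position 3: 'd' vs 'd' => same
  Position 4: 'e' vs 'c' => DIFFER
  Position 5: 'a' vs 'd' => DIFFER
Positions that differ: 5

5


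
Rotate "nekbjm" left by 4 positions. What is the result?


Input: "nekbjm", rotate left by 4
First 4 characters: "nekb"
Remaining characters: "jm"
Concatenate remaining + first: "jm" + "nekb" = "jmnekb"

jmnekb


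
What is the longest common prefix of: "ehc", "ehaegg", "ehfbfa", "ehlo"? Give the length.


Words: ehc, ehaegg, ehfbfa, ehlo
  Position 0: all 'e' => match
  Position 1: all 'h' => match
  Position 2: ('c', 'a', 'f', 'l') => mismatch, stop
LCP = "eh" (length 2)

2


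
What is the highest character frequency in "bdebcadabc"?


Input: bdebcadabc
Character counts:
  'a': 2
  'b': 3
  'c': 2
  'd': 2
  'e': 1
Maximum frequency: 3

3


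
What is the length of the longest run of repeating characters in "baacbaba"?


Input: "baacbaba"
Scanning for longest run:
  Position 1 ('a'): new char, reset run to 1
  Position 2 ('a'): continues run of 'a', length=2
  Position 3 ('c'): new char, reset run to 1
  Position 4 ('b'): new char, reset run to 1
  Position 5 ('a'): new char, reset run to 1
  Position 6 ('b'): new char, reset run to 1
  Position 7 ('a'): new char, reset run to 1
Longest run: 'a' with length 2

2


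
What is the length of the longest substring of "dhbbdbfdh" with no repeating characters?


Input: "dhbbdbfdh"
Sliding window (track last position of each char):
  Position 0 ('d'): window [0,0] length 1 -- new best
  Position 1 ('h'): window [0,1] length 2 -- new best
  Position 2 ('b'): window [0,2] length 3 -- new best
  Position 3 ('b'): repeat (last at 2), move window start to 3
  Position 3 ('b'): window [3,3] length 1
  Position 4 ('d'): window [3,4] length 2
  Position 5 ('b'): repeat (last at 3), move window start to 4
  Position 5 ('b'): window [4,5] length 2
  Position 6 ('f'): window [4,6] length 3
  Position 7 ('d'): repeat (last at 4), move window start to 5
  Position 7 ('d'): window [5,7] length 3
  Position 8 ('h'): window [5,8] length 4 -- new best
Longest substring with no repeats: "bfdh" with length 4

4


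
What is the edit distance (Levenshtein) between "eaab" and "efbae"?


Computing edit distance: "eaab" -> "efbae"
DP table:
           e    f    b    a    e
      0    1    2    3    4    5
  e   1    0    1    2    3    4
  a   2    1    1    2    2    3
  a   3    2    2    2    2    3
  b   4    3    3    2    3    3
Edit distance = dp[4][5] = 3

3


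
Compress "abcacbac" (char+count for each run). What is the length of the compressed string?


Input: abcacbac
Runs:
  'a' x 1 => "a1"
  'b' x 1 => "b1"
  'c' x 1 => "c1"
  'a' x 1 => "a1"
  'c' x 1 => "c1"
  'b' x 1 => "b1"
  'a' x 1 => "a1"
  'c' x 1 => "c1"
Compressed: "a1b1c1a1c1b1a1c1"
Compressed length: 16

16


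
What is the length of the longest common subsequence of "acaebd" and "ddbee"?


LCS of "acaebd" and "ddbee"
DP table:
           d    d    b    e    e
      0    0    0    0    0    0
  a   0    0    0    0    0    0
  c   0    0    0    0    0    0
  a   0    0    0    0    0    0
  e   0    0    0    0    1    1
  b   0    0    0    1    1    1
  d   0    1    1    1    1    1
LCS length = dp[6][5] = 1

1
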